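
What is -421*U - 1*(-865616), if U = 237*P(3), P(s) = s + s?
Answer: 266954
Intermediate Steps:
P(s) = 2*s
U = 1422 (U = 237*(2*3) = 237*6 = 1422)
-421*U - 1*(-865616) = -421*1422 - 1*(-865616) = -598662 + 865616 = 266954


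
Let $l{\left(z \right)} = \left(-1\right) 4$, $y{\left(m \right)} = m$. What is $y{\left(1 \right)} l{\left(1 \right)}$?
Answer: $-4$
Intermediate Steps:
$l{\left(z \right)} = -4$
$y{\left(1 \right)} l{\left(1 \right)} = 1 \left(-4\right) = -4$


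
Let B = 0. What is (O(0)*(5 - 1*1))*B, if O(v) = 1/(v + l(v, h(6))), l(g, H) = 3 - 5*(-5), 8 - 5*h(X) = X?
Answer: 0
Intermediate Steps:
h(X) = 8/5 - X/5
l(g, H) = 28 (l(g, H) = 3 + 25 = 28)
O(v) = 1/(28 + v) (O(v) = 1/(v + 28) = 1/(28 + v))
(O(0)*(5 - 1*1))*B = ((5 - 1*1)/(28 + 0))*0 = ((5 - 1)/28)*0 = ((1/28)*4)*0 = (1/7)*0 = 0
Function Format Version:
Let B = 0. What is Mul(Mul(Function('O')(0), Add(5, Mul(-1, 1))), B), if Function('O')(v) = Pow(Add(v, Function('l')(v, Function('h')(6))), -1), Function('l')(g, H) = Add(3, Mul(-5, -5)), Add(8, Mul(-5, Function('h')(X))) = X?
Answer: 0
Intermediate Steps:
Function('h')(X) = Add(Rational(8, 5), Mul(Rational(-1, 5), X))
Function('l')(g, H) = 28 (Function('l')(g, H) = Add(3, 25) = 28)
Function('O')(v) = Pow(Add(28, v), -1) (Function('O')(v) = Pow(Add(v, 28), -1) = Pow(Add(28, v), -1))
Mul(Mul(Function('O')(0), Add(5, Mul(-1, 1))), B) = Mul(Mul(Pow(Add(28, 0), -1), Add(5, Mul(-1, 1))), 0) = Mul(Mul(Pow(28, -1), Add(5, -1)), 0) = Mul(Mul(Rational(1, 28), 4), 0) = Mul(Rational(1, 7), 0) = 0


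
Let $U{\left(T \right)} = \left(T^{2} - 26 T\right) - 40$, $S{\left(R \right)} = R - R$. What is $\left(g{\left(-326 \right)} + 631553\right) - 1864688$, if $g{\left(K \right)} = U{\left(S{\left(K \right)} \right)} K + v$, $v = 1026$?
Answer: $-1219069$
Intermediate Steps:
$S{\left(R \right)} = 0$
$U{\left(T \right)} = -40 + T^{2} - 26 T$
$g{\left(K \right)} = 1026 - 40 K$ ($g{\left(K \right)} = \left(-40 + 0^{2} - 0\right) K + 1026 = \left(-40 + 0 + 0\right) K + 1026 = - 40 K + 1026 = 1026 - 40 K$)
$\left(g{\left(-326 \right)} + 631553\right) - 1864688 = \left(\left(1026 - -13040\right) + 631553\right) - 1864688 = \left(\left(1026 + 13040\right) + 631553\right) - 1864688 = \left(14066 + 631553\right) - 1864688 = 645619 - 1864688 = -1219069$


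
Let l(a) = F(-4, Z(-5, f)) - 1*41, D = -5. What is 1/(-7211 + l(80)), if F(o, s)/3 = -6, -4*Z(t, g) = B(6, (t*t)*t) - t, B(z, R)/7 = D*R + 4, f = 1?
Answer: -1/7270 ≈ -0.00013755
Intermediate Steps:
B(z, R) = 28 - 35*R (B(z, R) = 7*(-5*R + 4) = 7*(4 - 5*R) = 28 - 35*R)
Z(t, g) = -7 + t/4 + 35*t**3/4 (Z(t, g) = -((28 - 35*t*t*t) - t)/4 = -((28 - 35*t**2*t) - t)/4 = -((28 - 35*t**3) - t)/4 = -(28 - t - 35*t**3)/4 = -7 + t/4 + 35*t**3/4)
F(o, s) = -18 (F(o, s) = 3*(-6) = -18)
l(a) = -59 (l(a) = -18 - 1*41 = -18 - 41 = -59)
1/(-7211 + l(80)) = 1/(-7211 - 59) = 1/(-7270) = -1/7270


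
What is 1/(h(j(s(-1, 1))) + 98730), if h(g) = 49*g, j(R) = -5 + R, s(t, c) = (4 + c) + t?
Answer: 1/98681 ≈ 1.0134e-5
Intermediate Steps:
s(t, c) = 4 + c + t
1/(h(j(s(-1, 1))) + 98730) = 1/(49*(-5 + (4 + 1 - 1)) + 98730) = 1/(49*(-5 + 4) + 98730) = 1/(49*(-1) + 98730) = 1/(-49 + 98730) = 1/98681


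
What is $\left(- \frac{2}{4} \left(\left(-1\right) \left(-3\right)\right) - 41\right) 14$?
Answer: $-595$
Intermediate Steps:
$\left(- \frac{2}{4} \left(\left(-1\right) \left(-3\right)\right) - 41\right) 14 = \left(\left(-2\right) \frac{1}{4} \cdot 3 - 41\right) 14 = \left(\left(- \frac{1}{2}\right) 3 - 41\right) 14 = \left(- \frac{3}{2} - 41\right) 14 = \left(- \frac{85}{2}\right) 14 = -595$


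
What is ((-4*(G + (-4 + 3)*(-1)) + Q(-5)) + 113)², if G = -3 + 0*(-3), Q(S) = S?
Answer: 13456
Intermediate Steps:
G = -3 (G = -3 + 0 = -3)
((-4*(G + (-4 + 3)*(-1)) + Q(-5)) + 113)² = ((-4*(-3 + (-4 + 3)*(-1)) - 5) + 113)² = ((-4*(-3 - 1*(-1)) - 5) + 113)² = ((-4*(-3 + 1) - 5) + 113)² = ((-4*(-2) - 5) + 113)² = ((8 - 5) + 113)² = (3 + 113)² = 116² = 13456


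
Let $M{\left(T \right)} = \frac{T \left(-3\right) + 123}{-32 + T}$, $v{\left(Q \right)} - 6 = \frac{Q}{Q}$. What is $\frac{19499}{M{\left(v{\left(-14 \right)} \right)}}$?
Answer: $- \frac{28675}{6} \approx -4779.2$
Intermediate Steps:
$v{\left(Q \right)} = 7$ ($v{\left(Q \right)} = 6 + \frac{Q}{Q} = 6 + 1 = 7$)
$M{\left(T \right)} = \frac{123 - 3 T}{-32 + T}$ ($M{\left(T \right)} = \frac{- 3 T + 123}{-32 + T} = \frac{123 - 3 T}{-32 + T}$)
$\frac{19499}{M{\left(v{\left(-14 \right)} \right)}} = \frac{19499}{3 \frac{1}{-32 + 7} \left(41 - 7\right)} = \frac{19499}{3 \frac{1}{-25} \left(41 - 7\right)} = \frac{19499}{3 \left(- \frac{1}{25}\right) 34} = \frac{19499}{- \frac{102}{25}} = 19499 \left(- \frac{25}{102}\right) = - \frac{28675}{6}$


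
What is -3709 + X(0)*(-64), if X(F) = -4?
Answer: -3453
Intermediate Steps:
-3709 + X(0)*(-64) = -3709 - 4*(-64) = -3709 + 256 = -3453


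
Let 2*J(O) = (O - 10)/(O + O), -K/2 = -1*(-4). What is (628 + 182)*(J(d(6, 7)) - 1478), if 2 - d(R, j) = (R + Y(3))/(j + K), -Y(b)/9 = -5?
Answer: -126883665/106 ≈ -1.1970e+6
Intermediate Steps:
K = -8 (K = -(-2)*(-4) = -2*4 = -8)
Y(b) = 45 (Y(b) = -9*(-5) = 45)
d(R, j) = 2 - (45 + R)/(-8 + j) (d(R, j) = 2 - (R + 45)/(j - 8) = 2 - (45 + R)/(-8 + j))
J(O) = (-10 + O)/(4*O) (J(O) = ((O - 10)/(O + O))/2 = ((-10 + O)/((2*O)))/2 = ((-10 + O)*(1/(2*O)))/2 = ((-10 + O)/(2*O))/2 = (-10 + O)/(4*O))
(628 + 182)*(J(d(6, 7)) - 1478) = (628 + 182)*((-10 + (-61 - 1*6 + 2*7)/(-8 + 7))/(4*(((-61 - 1*6 + 2*7)/(-8 + 7)))) - 1478) = 810*((-10 + (-61 - 6 + 14)/(-1))/(4*(((-61 - 6 + 14)/(-1)))) - 1478) = 810*((-10 - 1*(-53))/(4*((-1*(-53)))) - 1478) = 810*((¼)*(-10 + 53)/53 - 1478) = 810*((¼)*(1/53)*43 - 1478) = 810*(43/212 - 1478) = 810*(-313293/212) = -126883665/106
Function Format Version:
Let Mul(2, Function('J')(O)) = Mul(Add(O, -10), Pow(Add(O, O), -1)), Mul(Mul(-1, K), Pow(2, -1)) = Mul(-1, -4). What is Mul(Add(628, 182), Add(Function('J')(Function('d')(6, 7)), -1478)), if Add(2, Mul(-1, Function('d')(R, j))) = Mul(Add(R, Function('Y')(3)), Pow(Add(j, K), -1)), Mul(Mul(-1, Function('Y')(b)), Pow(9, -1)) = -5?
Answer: Rational(-126883665, 106) ≈ -1.1970e+6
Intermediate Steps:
K = -8 (K = Mul(-2, Mul(-1, -4)) = Mul(-2, 4) = -8)
Function('Y')(b) = 45 (Function('Y')(b) = Mul(-9, -5) = 45)
Function('d')(R, j) = Add(2, Mul(-1, Pow(Add(-8, j), -1), Add(45, R))) (Function('d')(R, j) = Add(2, Mul(-1, Mul(Add(R, 45), Pow(Add(j, -8), -1)))) = Add(2, Mul(-1, Mul(Add(45, R), Pow(Add(-8, j), -1)))) = Add(2, Mul(-1, Mul(Pow(Add(-8, j), -1), Add(45, R)))) = Add(2, Mul(-1, Pow(Add(-8, j), -1), Add(45, R))))
Function('J')(O) = Mul(Rational(1, 4), Pow(O, -1), Add(-10, O)) (Function('J')(O) = Mul(Rational(1, 2), Mul(Add(O, -10), Pow(Add(O, O), -1))) = Mul(Rational(1, 2), Mul(Add(-10, O), Pow(Mul(2, O), -1))) = Mul(Rational(1, 2), Mul(Add(-10, O), Mul(Rational(1, 2), Pow(O, -1)))) = Mul(Rational(1, 2), Mul(Rational(1, 2), Pow(O, -1), Add(-10, O))) = Mul(Rational(1, 4), Pow(O, -1), Add(-10, O)))
Mul(Add(628, 182), Add(Function('J')(Function('d')(6, 7)), -1478)) = Mul(Add(628, 182), Add(Mul(Rational(1, 4), Pow(Mul(Pow(Add(-8, 7), -1), Add(-61, Mul(-1, 6), Mul(2, 7))), -1), Add(-10, Mul(Pow(Add(-8, 7), -1), Add(-61, Mul(-1, 6), Mul(2, 7))))), -1478)) = Mul(810, Add(Mul(Rational(1, 4), Pow(Mul(Pow(-1, -1), Add(-61, -6, 14)), -1), Add(-10, Mul(Pow(-1, -1), Add(-61, -6, 14)))), -1478)) = Mul(810, Add(Mul(Rational(1, 4), Pow(Mul(-1, -53), -1), Add(-10, Mul(-1, -53))), -1478)) = Mul(810, Add(Mul(Rational(1, 4), Pow(53, -1), Add(-10, 53)), -1478)) = Mul(810, Add(Mul(Rational(1, 4), Rational(1, 53), 43), -1478)) = Mul(810, Add(Rational(43, 212), -1478)) = Mul(810, Rational(-313293, 212)) = Rational(-126883665, 106)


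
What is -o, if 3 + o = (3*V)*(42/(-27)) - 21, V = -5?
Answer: ⅔ ≈ 0.66667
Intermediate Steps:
o = -⅔ (o = -3 + ((3*(-5))*(42/(-27)) - 21) = -3 + (-630*(-1)/27 - 21) = -3 + (-15*(-14/9) - 21) = -3 + (70/3 - 21) = -3 + 7/3 = -⅔ ≈ -0.66667)
-o = -1*(-⅔) = ⅔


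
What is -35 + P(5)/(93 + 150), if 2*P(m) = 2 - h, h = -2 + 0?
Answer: -8503/243 ≈ -34.992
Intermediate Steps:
h = -2
P(m) = 2 (P(m) = (2 - 1*(-2))/2 = (2 + 2)/2 = (1/2)*4 = 2)
-35 + P(5)/(93 + 150) = -35 + 2/(93 + 150) = -35 + 2/243 = -8503/243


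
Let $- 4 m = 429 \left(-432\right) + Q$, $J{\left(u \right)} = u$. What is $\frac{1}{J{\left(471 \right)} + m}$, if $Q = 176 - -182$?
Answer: $\frac{2}{93427} \approx 2.1407 \cdot 10^{-5}$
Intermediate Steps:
$Q = 358$ ($Q = 176 + 182 = 358$)
$m = \frac{92485}{2}$ ($m = - \frac{429 \left(-432\right) + 358}{4} = - \frac{-185328 + 358}{4} = \left(- \frac{1}{4}\right) \left(-184970\right) = \frac{92485}{2} \approx 46243.0$)
$\frac{1}{J{\left(471 \right)} + m} = \frac{1}{471 + \frac{92485}{2}} = \frac{1}{\frac{93427}{2}} = \frac{2}{93427}$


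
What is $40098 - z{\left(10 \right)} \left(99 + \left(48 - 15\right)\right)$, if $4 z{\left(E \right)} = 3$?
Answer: $39999$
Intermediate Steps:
$z{\left(E \right)} = \frac{3}{4}$ ($z{\left(E \right)} = \frac{1}{4} \cdot 3 = \frac{3}{4}$)
$40098 - z{\left(10 \right)} \left(99 + \left(48 - 15\right)\right) = 40098 - \frac{3 \left(99 + \left(48 - 15\right)\right)}{4} = 40098 - \frac{3 \left(99 + 33\right)}{4} = 40098 - \frac{3}{4} \cdot 132 = 40098 - 99 = 39999$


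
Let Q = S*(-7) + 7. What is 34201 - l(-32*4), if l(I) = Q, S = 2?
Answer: 34208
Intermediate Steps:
Q = -7 (Q = 2*(-7) + 7 = -14 + 7 = -7)
l(I) = -7
34201 - l(-32*4) = 34201 - 1*(-7) = 34201 + 7 = 34208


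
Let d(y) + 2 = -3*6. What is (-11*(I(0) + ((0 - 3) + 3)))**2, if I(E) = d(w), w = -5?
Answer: 48400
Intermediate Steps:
d(y) = -20 (d(y) = -2 - 3*6 = -2 - 18 = -20)
I(E) = -20
(-11*(I(0) + ((0 - 3) + 3)))**2 = (-11*(-20 + ((0 - 3) + 3)))**2 = (-11*(-20 + (-3 + 3)))**2 = (-11*(-20 + 0))**2 = (-11*(-20))**2 = 220**2 = 48400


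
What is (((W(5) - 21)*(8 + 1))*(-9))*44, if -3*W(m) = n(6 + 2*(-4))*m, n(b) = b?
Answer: 62964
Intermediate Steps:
W(m) = 2*m/3 (W(m) = -(6 + 2*(-4))*m/3 = -(6 - 8)*m/3 = -(-2)*m/3 = 2*m/3)
(((W(5) - 21)*(8 + 1))*(-9))*44 = ((((⅔)*5 - 21)*(8 + 1))*(-9))*44 = (((10/3 - 21)*9)*(-9))*44 = (-53/3*9*(-9))*44 = -159*(-9)*44 = 1431*44 = 62964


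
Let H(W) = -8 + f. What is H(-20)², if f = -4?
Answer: 144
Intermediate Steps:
H(W) = -12 (H(W) = -8 - 4 = -12)
H(-20)² = (-12)² = 144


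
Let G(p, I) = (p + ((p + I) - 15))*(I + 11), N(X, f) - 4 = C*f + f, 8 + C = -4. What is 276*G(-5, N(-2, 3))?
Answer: 268272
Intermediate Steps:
C = -12 (C = -8 - 4 = -12)
N(X, f) = 4 - 11*f (N(X, f) = 4 + (-12*f + f) = 4 - 11*f)
G(p, I) = (11 + I)*(-15 + I + 2*p) (G(p, I) = (p + ((I + p) - 15))*(11 + I) = (p + (-15 + I + p))*(11 + I) = (-15 + I + 2*p)*(11 + I) = (11 + I)*(-15 + I + 2*p))
276*G(-5, N(-2, 3)) = 276*(-165 + (4 - 11*3)**2 - 4*(4 - 11*3) + 22*(-5) + 2*(4 - 11*3)*(-5)) = 276*(-165 + (4 - 33)**2 - 4*(4 - 33) - 110 + 2*(4 - 33)*(-5)) = 276*(-165 + (-29)**2 - 4*(-29) - 110 + 2*(-29)*(-5)) = 276*(-165 + 841 + 116 - 110 + 290) = 276*972 = 268272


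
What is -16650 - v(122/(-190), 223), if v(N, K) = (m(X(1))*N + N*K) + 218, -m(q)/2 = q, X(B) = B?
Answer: -1588979/95 ≈ -16726.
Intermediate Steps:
m(q) = -2*q
v(N, K) = 218 - 2*N + K*N (v(N, K) = ((-2*1)*N + N*K) + 218 = (-2*N + K*N) + 218 = 218 - 2*N + K*N)
-16650 - v(122/(-190), 223) = -16650 - (218 - 244/(-190) + 223*(122/(-190))) = -16650 - (218 - 244*(-1)/190 + 223*(122*(-1/190))) = -16650 - (218 - 2*(-61/95) + 223*(-61/95)) = -16650 - (218 + 122/95 - 13603/95) = -16650 - 1*7229/95 = -16650 - 7229/95 = -1588979/95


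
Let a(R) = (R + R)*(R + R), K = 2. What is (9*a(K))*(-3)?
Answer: -432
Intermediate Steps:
a(R) = 4*R² (a(R) = (2*R)*(2*R) = 4*R²)
(9*a(K))*(-3) = (9*(4*2²))*(-3) = (9*(4*4))*(-3) = (9*16)*(-3) = 144*(-3) = -432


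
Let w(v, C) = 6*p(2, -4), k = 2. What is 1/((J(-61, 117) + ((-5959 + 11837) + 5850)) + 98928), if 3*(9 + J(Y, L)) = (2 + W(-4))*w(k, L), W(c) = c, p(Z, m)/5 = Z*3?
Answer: 1/110527 ≈ 9.0476e-6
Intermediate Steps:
p(Z, m) = 15*Z (p(Z, m) = 5*(Z*3) = 5*(3*Z) = 15*Z)
w(v, C) = 180 (w(v, C) = 6*(15*2) = 6*30 = 180)
J(Y, L) = -129 (J(Y, L) = -9 + ((2 - 4)*180)/3 = -9 + (-2*180)/3 = -9 + (1/3)*(-360) = -9 - 120 = -129)
1/((J(-61, 117) + ((-5959 + 11837) + 5850)) + 98928) = 1/((-129 + ((-5959 + 11837) + 5850)) + 98928) = 1/((-129 + (5878 + 5850)) + 98928) = 1/((-129 + 11728) + 98928) = 1/(11599 + 98928) = 1/110527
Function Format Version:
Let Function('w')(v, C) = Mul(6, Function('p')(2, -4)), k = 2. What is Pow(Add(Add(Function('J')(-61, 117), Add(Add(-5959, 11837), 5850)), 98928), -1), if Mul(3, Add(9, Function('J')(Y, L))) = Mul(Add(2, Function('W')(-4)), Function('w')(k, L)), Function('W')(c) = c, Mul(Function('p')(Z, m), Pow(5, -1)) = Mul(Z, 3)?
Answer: Rational(1, 110527) ≈ 9.0476e-6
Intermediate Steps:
Function('p')(Z, m) = Mul(15, Z) (Function('p')(Z, m) = Mul(5, Mul(Z, 3)) = Mul(5, Mul(3, Z)) = Mul(15, Z))
Function('w')(v, C) = 180 (Function('w')(v, C) = Mul(6, Mul(15, 2)) = Mul(6, 30) = 180)
Function('J')(Y, L) = -129 (Function('J')(Y, L) = Add(-9, Mul(Rational(1, 3), Mul(Add(2, -4), 180))) = Add(-9, Mul(Rational(1, 3), Mul(-2, 180))) = Add(-9, Mul(Rational(1, 3), -360)) = Add(-9, -120) = -129)
Pow(Add(Add(Function('J')(-61, 117), Add(Add(-5959, 11837), 5850)), 98928), -1) = Pow(Add(Add(-129, Add(Add(-5959, 11837), 5850)), 98928), -1) = Pow(Add(Add(-129, Add(5878, 5850)), 98928), -1) = Pow(Add(Add(-129, 11728), 98928), -1) = Pow(Add(11599, 98928), -1) = Pow(110527, -1) = Rational(1, 110527)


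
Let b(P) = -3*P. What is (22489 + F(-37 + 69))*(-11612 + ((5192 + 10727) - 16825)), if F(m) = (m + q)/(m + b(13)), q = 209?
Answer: -1967604276/7 ≈ -2.8109e+8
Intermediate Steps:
F(m) = (209 + m)/(-39 + m) (F(m) = (m + 209)/(m - 3*13) = (209 + m)/(m - 39) = (209 + m)/(-39 + m))
(22489 + F(-37 + 69))*(-11612 + ((5192 + 10727) - 16825)) = (22489 + (209 + (-37 + 69))/(-39 + (-37 + 69)))*(-11612 + ((5192 + 10727) - 16825)) = (22489 + (209 + 32)/(-39 + 32))*(-11612 + (15919 - 16825)) = (22489 + 241/(-7))*(-11612 - 906) = (22489 - ⅐*241)*(-12518) = (22489 - 241/7)*(-12518) = (157182/7)*(-12518) = -1967604276/7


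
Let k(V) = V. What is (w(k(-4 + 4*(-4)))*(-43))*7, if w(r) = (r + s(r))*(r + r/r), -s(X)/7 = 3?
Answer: -234479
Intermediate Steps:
s(X) = -21 (s(X) = -7*3 = -21)
w(r) = (1 + r)*(-21 + r) (w(r) = (r - 21)*(r + r/r) = (-21 + r)*(r + 1) = (-21 + r)*(1 + r) = (1 + r)*(-21 + r))
(w(k(-4 + 4*(-4)))*(-43))*7 = ((-21 + (-4 + 4*(-4))² - 20*(-4 + 4*(-4)))*(-43))*7 = ((-21 + (-4 - 16)² - 20*(-4 - 16))*(-43))*7 = ((-21 + (-20)² - 20*(-20))*(-43))*7 = ((-21 + 400 + 400)*(-43))*7 = (779*(-43))*7 = -33497*7 = -234479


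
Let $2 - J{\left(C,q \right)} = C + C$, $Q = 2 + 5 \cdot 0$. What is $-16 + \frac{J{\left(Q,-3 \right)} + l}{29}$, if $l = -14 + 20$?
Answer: $- \frac{460}{29} \approx -15.862$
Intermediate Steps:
$Q = 2$ ($Q = 2 + 0 = 2$)
$J{\left(C,q \right)} = 2 - 2 C$ ($J{\left(C,q \right)} = 2 - \left(C + C\right) = 2 - 2 C$)
$l = 6$
$-16 + \frac{J{\left(Q,-3 \right)} + l}{29} = -16 + \frac{\left(2 - 4\right) + 6}{29} = -16 + \left(\left(2 - 4\right) + 6\right) \frac{1}{29} = -16 + \left(-2 + 6\right) \frac{1}{29} = -16 + 4 \cdot \frac{1}{29} = -16 + \frac{4}{29} = - \frac{460}{29}$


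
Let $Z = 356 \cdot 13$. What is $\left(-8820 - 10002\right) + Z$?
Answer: $-14194$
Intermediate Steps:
$Z = 4628$
$\left(-8820 - 10002\right) + Z = \left(-8820 - 10002\right) + 4628 = -18822 + 4628 = -14194$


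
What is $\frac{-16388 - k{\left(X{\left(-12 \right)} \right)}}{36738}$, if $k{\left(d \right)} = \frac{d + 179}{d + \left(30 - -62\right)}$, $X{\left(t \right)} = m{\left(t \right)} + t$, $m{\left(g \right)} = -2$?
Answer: $- \frac{426143}{955188} \approx -0.44614$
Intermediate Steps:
$X{\left(t \right)} = -2 + t$
$k{\left(d \right)} = \frac{179 + d}{92 + d}$ ($k{\left(d \right)} = \frac{179 + d}{d + \left(30 + 62\right)} = \frac{179 + d}{d + 92} = \frac{179 + d}{92 + d}$)
$\frac{-16388 - k{\left(X{\left(-12 \right)} \right)}}{36738} = \frac{-16388 - \frac{179 - 14}{92 - 14}}{36738} = \left(-16388 - \frac{179 - 14}{92 - 14}\right) \frac{1}{36738} = \left(-16388 - \frac{1}{78} \cdot 165\right) \frac{1}{36738} = \left(-16388 - \frac{55}{26}\right) \frac{1}{36738} = \left(- \frac{426143}{26}\right) \frac{1}{36738} = - \frac{426143}{955188}$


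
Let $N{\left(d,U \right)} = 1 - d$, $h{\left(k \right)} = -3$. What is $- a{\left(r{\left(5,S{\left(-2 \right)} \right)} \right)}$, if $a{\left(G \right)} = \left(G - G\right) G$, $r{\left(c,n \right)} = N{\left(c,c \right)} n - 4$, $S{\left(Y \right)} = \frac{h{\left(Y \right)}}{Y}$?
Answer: $0$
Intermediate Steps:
$S{\left(Y \right)} = - \frac{3}{Y}$
$r{\left(c,n \right)} = -4 + n \left(1 - c\right)$ ($r{\left(c,n \right)} = \left(1 - c\right) n - 4 = n \left(1 - c\right) - 4 = -4 + n \left(1 - c\right)$)
$a{\left(G \right)} = 0$ ($a{\left(G \right)} = 0 G = 0$)
$- a{\left(r{\left(5,S{\left(-2 \right)} \right)} \right)} = \left(-1\right) 0 = 0$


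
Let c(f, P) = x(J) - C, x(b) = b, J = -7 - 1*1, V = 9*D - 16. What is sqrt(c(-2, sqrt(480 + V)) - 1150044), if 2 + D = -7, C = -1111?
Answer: I*sqrt(1148941) ≈ 1071.9*I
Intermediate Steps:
D = -9 (D = -2 - 7 = -9)
V = -97 (V = 9*(-9) - 16 = -81 - 16 = -97)
J = -8 (J = -7 - 1 = -8)
c(f, P) = 1103 (c(f, P) = -8 - 1*(-1111) = -8 + 1111 = 1103)
sqrt(c(-2, sqrt(480 + V)) - 1150044) = sqrt(1103 - 1150044) = sqrt(-1148941) = I*sqrt(1148941)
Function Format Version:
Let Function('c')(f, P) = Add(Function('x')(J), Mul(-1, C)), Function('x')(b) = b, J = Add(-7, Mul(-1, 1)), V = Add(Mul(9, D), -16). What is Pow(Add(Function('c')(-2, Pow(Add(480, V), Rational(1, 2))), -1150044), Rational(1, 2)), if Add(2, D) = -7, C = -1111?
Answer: Mul(I, Pow(1148941, Rational(1, 2))) ≈ Mul(1071.9, I)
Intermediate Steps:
D = -9 (D = Add(-2, -7) = -9)
V = -97 (V = Add(Mul(9, -9), -16) = Add(-81, -16) = -97)
J = -8 (J = Add(-7, -1) = -8)
Function('c')(f, P) = 1103 (Function('c')(f, P) = Add(-8, Mul(-1, -1111)) = Add(-8, 1111) = 1103)
Pow(Add(Function('c')(-2, Pow(Add(480, V), Rational(1, 2))), -1150044), Rational(1, 2)) = Pow(Add(1103, -1150044), Rational(1, 2)) = Pow(-1148941, Rational(1, 2)) = Mul(I, Pow(1148941, Rational(1, 2)))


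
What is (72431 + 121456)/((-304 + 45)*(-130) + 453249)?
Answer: 193887/486919 ≈ 0.39819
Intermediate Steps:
(72431 + 121456)/((-304 + 45)*(-130) + 453249) = 193887/(-259*(-130) + 453249) = 193887/(33670 + 453249) = 193887/486919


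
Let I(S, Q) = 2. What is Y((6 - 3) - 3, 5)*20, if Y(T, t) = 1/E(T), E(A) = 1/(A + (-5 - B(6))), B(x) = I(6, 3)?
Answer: -140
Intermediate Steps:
B(x) = 2
E(A) = 1/(-7 + A) (E(A) = 1/(A + (-5 - 1*2)) = 1/(A + (-5 - 2)) = 1/(A - 7) = 1/(-7 + A))
Y(T, t) = -7 + T (Y(T, t) = 1/(1/(-7 + T)) = -7 + T)
Y((6 - 3) - 3, 5)*20 = (-7 + ((6 - 3) - 3))*20 = (-7 + (3 - 3))*20 = (-7 + 0)*20 = -7*20 = -140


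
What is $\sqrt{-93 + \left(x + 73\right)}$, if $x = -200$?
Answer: $2 i \sqrt{55} \approx 14.832 i$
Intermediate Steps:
$\sqrt{-93 + \left(x + 73\right)} = \sqrt{-93 + \left(-200 + 73\right)} = \sqrt{-93 - 127} = \sqrt{-220} = 2 i \sqrt{55}$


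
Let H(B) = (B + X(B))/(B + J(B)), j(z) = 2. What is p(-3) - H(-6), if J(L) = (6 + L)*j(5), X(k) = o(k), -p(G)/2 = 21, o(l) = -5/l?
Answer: -1543/36 ≈ -42.861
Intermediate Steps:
p(G) = -42 (p(G) = -2*21 = -42)
X(k) = -5/k
J(L) = 12 + 2*L (J(L) = (6 + L)*2 = 12 + 2*L)
H(B) = (B - 5/B)/(12 + 3*B) (H(B) = (B - 5/B)/(B + (12 + 2*B)) = (B - 5/B)/(12 + 3*B))
p(-3) - H(-6) = -42 - (-5 + (-6)²)/(3*(-6)*(4 - 6)) = -42 - (-1)*(-5 + 36)/(3*6*(-2)) = -42 - (-1)*(-1)*31/(3*6*2) = -42 - 1*31/36 = -42 - 31/36 = -1543/36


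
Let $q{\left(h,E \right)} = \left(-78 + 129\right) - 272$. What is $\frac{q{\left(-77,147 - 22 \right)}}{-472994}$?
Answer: $\frac{221}{472994} \approx 0.00046724$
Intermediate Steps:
$q{\left(h,E \right)} = -221$ ($q{\left(h,E \right)} = 51 - 272 = -221$)
$\frac{q{\left(-77,147 - 22 \right)}}{-472994} = - \frac{221}{-472994} = \left(-221\right) \left(- \frac{1}{472994}\right) = \frac{221}{472994}$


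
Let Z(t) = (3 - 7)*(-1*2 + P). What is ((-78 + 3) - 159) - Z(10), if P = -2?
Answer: -250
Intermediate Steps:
Z(t) = 16 (Z(t) = (3 - 7)*(-1*2 - 2) = -4*(-2 - 2) = -4*(-4) = 16)
((-78 + 3) - 159) - Z(10) = ((-78 + 3) - 159) - 1*16 = (-75 - 159) - 16 = -234 - 16 = -250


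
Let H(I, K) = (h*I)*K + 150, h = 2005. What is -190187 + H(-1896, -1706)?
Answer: 6485134843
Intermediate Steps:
H(I, K) = 150 + 2005*I*K (H(I, K) = (2005*I)*K + 150 = 2005*I*K + 150 = 150 + 2005*I*K)
-190187 + H(-1896, -1706) = -190187 + (150 + 2005*(-1896)*(-1706)) = -190187 + (150 + 6485324880) = -190187 + 6485325030 = 6485134843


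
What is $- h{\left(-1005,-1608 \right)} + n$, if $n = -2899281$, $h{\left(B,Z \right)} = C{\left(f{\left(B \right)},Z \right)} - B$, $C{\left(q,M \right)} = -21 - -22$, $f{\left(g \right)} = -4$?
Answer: $-2900287$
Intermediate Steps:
$C{\left(q,M \right)} = 1$ ($C{\left(q,M \right)} = -21 + 22 = 1$)
$h{\left(B,Z \right)} = 1 - B$
$- h{\left(-1005,-1608 \right)} + n = - (1 - -1005) - 2899281 = - (1 + 1005) - 2899281 = \left(-1\right) 1006 - 2899281 = -1006 - 2899281 = -2900287$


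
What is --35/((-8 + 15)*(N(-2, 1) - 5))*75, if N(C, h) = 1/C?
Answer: -750/11 ≈ -68.182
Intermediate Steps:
--35/((-8 + 15)*(N(-2, 1) - 5))*75 = --35/((-8 + 15)*(1/(-2) - 5))*75 = --35/(7*(-1/2 - 5))*75 = --35/(7*(-11/2))*75 = --35/(-77/2)*75 = -(-2/77*(-35))*75 = -10*75/11 = -1*750/11 = -750/11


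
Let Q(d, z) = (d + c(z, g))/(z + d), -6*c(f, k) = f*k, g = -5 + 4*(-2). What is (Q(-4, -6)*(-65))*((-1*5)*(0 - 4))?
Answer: -2210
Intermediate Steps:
g = -13 (g = -5 - 8 = -13)
c(f, k) = -f*k/6
Q(d, z) = (d + 13*z/6)/(d + z) (Q(d, z) = (d - 1/6*z*(-13))/(z + d) = (d + 13*z/6)/(d + z))
(Q(-4, -6)*(-65))*((-1*5)*(0 - 4)) = (((-4 + (13/6)*(-6))/(-4 - 6))*(-65))*((-1*5)*(0 - 4)) = (((-4 - 13)/(-10))*(-65))*(-5*(-4)) = (-1/10*(-17)*(-65))*20 = ((17/10)*(-65))*20 = -221/2*20 = -2210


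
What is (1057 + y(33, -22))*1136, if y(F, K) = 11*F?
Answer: 1613120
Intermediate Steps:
(1057 + y(33, -22))*1136 = (1057 + 11*33)*1136 = (1057 + 363)*1136 = 1420*1136 = 1613120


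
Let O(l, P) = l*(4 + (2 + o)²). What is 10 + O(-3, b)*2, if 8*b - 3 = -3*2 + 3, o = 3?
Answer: -164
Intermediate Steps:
b = 0 (b = 3/8 + (-3*2 + 3)/8 = 3/8 + (-6 + 3)/8 = 3/8 + (⅛)*(-3) = 3/8 - 3/8 = 0)
O(l, P) = 29*l (O(l, P) = l*(4 + (2 + 3)²) = l*(4 + 5²) = l*(4 + 25) = l*29 = 29*l)
10 + O(-3, b)*2 = 10 + (29*(-3))*2 = 10 - 87*2 = 10 - 174 = -164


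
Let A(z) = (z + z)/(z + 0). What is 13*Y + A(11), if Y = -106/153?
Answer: -1072/153 ≈ -7.0065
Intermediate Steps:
A(z) = 2 (A(z) = (2*z)/z = 2)
Y = -106/153 (Y = -106*1/153 = -106/153 ≈ -0.69281)
13*Y + A(11) = 13*(-106/153) + 2 = -1378/153 + 2 = -1072/153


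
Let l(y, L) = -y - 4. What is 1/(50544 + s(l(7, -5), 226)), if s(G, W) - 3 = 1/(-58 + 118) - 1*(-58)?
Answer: 60/3036301 ≈ 1.9761e-5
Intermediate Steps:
l(y, L) = -4 - y
s(G, W) = 3661/60 (s(G, W) = 3 + (1/(-58 + 118) - 1*(-58)) = 3 + (1/60 + 58) = 3 + 3481/60 = 3661/60)
1/(50544 + s(l(7, -5), 226)) = 1/(50544 + 3661/60) = 1/(3036301/60) = 60/3036301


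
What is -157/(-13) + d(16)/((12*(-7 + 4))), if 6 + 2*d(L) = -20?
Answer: 5821/468 ≈ 12.438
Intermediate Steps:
d(L) = -13 (d(L) = -3 + (½)*(-20) = -3 - 10 = -13)
-157/(-13) + d(16)/((12*(-7 + 4))) = -157/(-13) - 13*1/(12*(-7 + 4)) = -157*(-1/13) - 13/(12*(-3)) = 157/13 - 13/(-36) = 157/13 - 13*(-1/36) = 157/13 + 13/36 = 5821/468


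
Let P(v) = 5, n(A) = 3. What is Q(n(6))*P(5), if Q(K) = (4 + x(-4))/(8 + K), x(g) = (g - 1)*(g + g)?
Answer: 20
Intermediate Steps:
x(g) = 2*g*(-1 + g) (x(g) = (-1 + g)*(2*g) = 2*g*(-1 + g))
Q(K) = 44/(8 + K) (Q(K) = (4 + 2*(-4)*(-1 - 4))/(8 + K) = (4 + 2*(-4)*(-5))/(8 + K) = (4 + 40)/(8 + K) = 44/(8 + K))
Q(n(6))*P(5) = (44/(8 + 3))*5 = (44/11)*5 = (44*(1/11))*5 = 4*5 = 20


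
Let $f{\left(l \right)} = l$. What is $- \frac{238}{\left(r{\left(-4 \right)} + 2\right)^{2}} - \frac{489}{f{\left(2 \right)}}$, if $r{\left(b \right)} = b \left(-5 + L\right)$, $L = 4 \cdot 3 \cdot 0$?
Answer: $- \frac{29644}{121} \approx -244.99$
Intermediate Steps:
$L = 0$ ($L = 12 \cdot 0 = 0$)
$r{\left(b \right)} = - 5 b$ ($r{\left(b \right)} = b \left(-5 + 0\right) = b \left(-5\right) = - 5 b$)
$- \frac{238}{\left(r{\left(-4 \right)} + 2\right)^{2}} - \frac{489}{f{\left(2 \right)}} = - \frac{238}{\left(\left(-5\right) \left(-4\right) + 2\right)^{2}} - \frac{489}{2} = - \frac{238}{\left(20 + 2\right)^{2}} - \frac{489}{2} = - \frac{238}{22^{2}} - \frac{489}{2} = - \frac{238}{484} - \frac{489}{2} = \left(-238\right) \frac{1}{484} - \frac{489}{2} = - \frac{119}{242} - \frac{489}{2} = - \frac{29644}{121}$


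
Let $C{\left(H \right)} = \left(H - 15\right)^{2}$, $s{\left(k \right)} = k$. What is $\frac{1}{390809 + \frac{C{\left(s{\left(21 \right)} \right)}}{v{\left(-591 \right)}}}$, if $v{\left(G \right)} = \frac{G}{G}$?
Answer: $\frac{1}{390845} \approx 2.5586 \cdot 10^{-6}$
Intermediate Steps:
$v{\left(G \right)} = 1$
$C{\left(H \right)} = \left(-15 + H\right)^{2}$
$\frac{1}{390809 + \frac{C{\left(s{\left(21 \right)} \right)}}{v{\left(-591 \right)}}} = \frac{1}{390809 + \frac{\left(-15 + 21\right)^{2}}{1}} = \frac{1}{390809 + 6^{2} \cdot 1} = \frac{1}{390809 + 36 \cdot 1} = \frac{1}{390809 + 36} = \frac{1}{390845}$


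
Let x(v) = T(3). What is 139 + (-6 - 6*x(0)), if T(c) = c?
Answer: 115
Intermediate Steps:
x(v) = 3
139 + (-6 - 6*x(0)) = 139 + (-6 - 6*3) = 139 + (-6 - 18) = 139 - 24 = 115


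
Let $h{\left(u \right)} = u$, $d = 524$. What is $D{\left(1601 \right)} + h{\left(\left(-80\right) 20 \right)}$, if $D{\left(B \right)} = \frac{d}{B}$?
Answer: $- \frac{2561076}{1601} \approx -1599.7$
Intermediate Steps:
$D{\left(B \right)} = \frac{524}{B}$
$D{\left(1601 \right)} + h{\left(\left(-80\right) 20 \right)} = \frac{524}{1601} - 1600 = - \frac{2561076}{1601}$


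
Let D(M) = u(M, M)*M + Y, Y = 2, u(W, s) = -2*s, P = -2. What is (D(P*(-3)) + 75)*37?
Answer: 185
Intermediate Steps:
D(M) = 2 - 2*M² (D(M) = (-2*M)*M + 2 = -2*M² + 2 = 2 - 2*M²)
(D(P*(-3)) + 75)*37 = ((2 - 2*(-2*(-3))²) + 75)*37 = ((2 - 2*6²) + 75)*37 = ((2 - 2*36) + 75)*37 = ((2 - 72) + 75)*37 = (-70 + 75)*37 = 5*37 = 185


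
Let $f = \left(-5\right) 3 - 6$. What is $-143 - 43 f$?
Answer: $760$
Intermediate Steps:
$f = -21$ ($f = -15 - 6 = -21$)
$-143 - 43 f = -143 - -903 = -143 + 903 = 760$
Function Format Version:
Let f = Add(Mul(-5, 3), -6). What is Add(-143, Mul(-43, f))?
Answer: 760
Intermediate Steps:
f = -21 (f = Add(-15, -6) = -21)
Add(-143, Mul(-43, f)) = Add(-143, Mul(-43, -21)) = Add(-143, 903) = 760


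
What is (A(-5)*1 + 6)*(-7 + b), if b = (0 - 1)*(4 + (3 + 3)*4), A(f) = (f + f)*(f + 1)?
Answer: -1610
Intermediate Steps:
A(f) = 2*f*(1 + f) (A(f) = (2*f)*(1 + f) = 2*f*(1 + f))
b = -28 (b = -(4 + 6*4) = -(4 + 24) = -1*28 = -28)
(A(-5)*1 + 6)*(-7 + b) = ((2*(-5)*(1 - 5))*1 + 6)*(-7 - 28) = ((2*(-5)*(-4))*1 + 6)*(-35) = (40*1 + 6)*(-35) = (40 + 6)*(-35) = 46*(-35) = -1610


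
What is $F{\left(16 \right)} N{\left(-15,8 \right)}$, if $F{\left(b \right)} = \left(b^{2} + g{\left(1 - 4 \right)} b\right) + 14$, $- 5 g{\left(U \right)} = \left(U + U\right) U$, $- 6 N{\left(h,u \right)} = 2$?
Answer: $- \frac{354}{5} \approx -70.8$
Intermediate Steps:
$N{\left(h,u \right)} = - \frac{1}{3}$ ($N{\left(h,u \right)} = \left(- \frac{1}{6}\right) 2 = - \frac{1}{3}$)
$g{\left(U \right)} = - \frac{2 U^{2}}{5}$ ($g{\left(U \right)} = - \frac{\left(U + U\right) U}{5} = - \frac{2 U U}{5} = - \frac{2 U^{2}}{5}$)
$F{\left(b \right)} = 14 + b^{2} - \frac{18 b}{5}$ ($F{\left(b \right)} = \left(b^{2} + - \frac{2 \left(1 - 4\right)^{2}}{5} b\right) + 14 = \left(b^{2} + - \frac{2 \left(-3\right)^{2}}{5} b\right) + 14 = \left(b^{2} + \left(- \frac{2}{5}\right) 9 b\right) + 14 = \left(b^{2} - \frac{18 b}{5}\right) + 14 = 14 + b^{2} - \frac{18 b}{5}$)
$F{\left(16 \right)} N{\left(-15,8 \right)} = \left(14 + 16^{2} - \frac{288}{5}\right) \left(- \frac{1}{3}\right) = \left(14 + 256 - \frac{288}{5}\right) \left(- \frac{1}{3}\right) = \frac{1062}{5} \left(- \frac{1}{3}\right) = - \frac{354}{5}$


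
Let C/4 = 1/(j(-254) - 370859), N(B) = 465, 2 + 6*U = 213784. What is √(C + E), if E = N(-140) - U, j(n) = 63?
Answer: I*√2719614489795579/278097 ≈ 187.52*I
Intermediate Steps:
U = 106891/3 (U = -⅓ + (⅙)*213784 = -⅓ + 106892/3 = 106891/3 ≈ 35630.)
C = -1/92699 (C = 4/(63 - 370859) = 4/(-370796) = 4*(-1/370796) = -1/92699 ≈ -1.0788e-5)
E = -105496/3 (E = 465 - 1*106891/3 = 465 - 106891/3 = -105496/3 ≈ -35165.)
√(C + E) = √(-1/92699 - 105496/3) = √(-9779373707/278097) = I*√2719614489795579/278097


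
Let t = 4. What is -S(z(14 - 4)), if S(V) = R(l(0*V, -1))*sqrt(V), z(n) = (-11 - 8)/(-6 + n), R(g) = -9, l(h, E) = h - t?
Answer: 9*I*sqrt(19)/2 ≈ 19.615*I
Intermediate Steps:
l(h, E) = -4 + h (l(h, E) = h - 1*4 = h - 4 = -4 + h)
z(n) = -19/(-6 + n)
S(V) = -9*sqrt(V)
-S(z(14 - 4)) = -(-9)*sqrt(-19/(-6 + (14 - 4))) = -(-9)*sqrt(-19/(-6 + 10)) = -(-9)*sqrt(-19/4) = -(-9)*I*sqrt(19)/2 = 9*I*sqrt(19)/2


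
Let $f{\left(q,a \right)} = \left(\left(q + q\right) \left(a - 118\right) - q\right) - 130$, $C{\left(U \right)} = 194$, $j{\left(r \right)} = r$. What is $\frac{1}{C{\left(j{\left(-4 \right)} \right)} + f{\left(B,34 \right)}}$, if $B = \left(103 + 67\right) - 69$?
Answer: $- \frac{1}{17005} \approx -5.8806 \cdot 10^{-5}$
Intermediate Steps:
$B = 101$ ($B = 170 - 69 = 101$)
$f{\left(q,a \right)} = -130 - q + 2 q \left(-118 + a\right)$ ($f{\left(q,a \right)} = \left(2 q \left(-118 + a\right) - q\right) - 130 = \left(- q + 2 q \left(-118 + a\right)\right) - 130 = -130 - q + 2 q \left(-118 + a\right)$)
$\frac{1}{C{\left(j{\left(-4 \right)} \right)} + f{\left(B,34 \right)}} = \frac{1}{194 - \left(24067 - 6868\right)} = \frac{1}{194 - 17199} = \frac{1}{-17005} = - \frac{1}{17005}$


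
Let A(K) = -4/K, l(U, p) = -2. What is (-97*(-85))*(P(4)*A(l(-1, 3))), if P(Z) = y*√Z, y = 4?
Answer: 131920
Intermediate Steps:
P(Z) = 4*√Z
(-97*(-85))*(P(4)*A(l(-1, 3))) = (-97*(-85))*((4*√4)*(-4/(-2))) = 8245*((4*2)*(-4*(-½))) = 8245*(8*2) = 8245*16 = 131920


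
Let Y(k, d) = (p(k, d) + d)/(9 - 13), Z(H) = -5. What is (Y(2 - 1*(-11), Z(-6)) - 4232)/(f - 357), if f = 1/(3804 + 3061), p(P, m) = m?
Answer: 58071035/4901608 ≈ 11.847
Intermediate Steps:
f = 1/6865 ≈ 0.00014567
Y(k, d) = -d/2 (Y(k, d) = (d + d)/(9 - 13) = (2*d)/(-4) = (2*d)*(-1/4) = -d/2)
(Y(2 - 1*(-11), Z(-6)) - 4232)/(f - 357) = (-1/2*(-5) - 4232)/(1/6865 - 357) = (5/2 - 4232)/(-2450804/6865) = -8459/2*(-6865/2450804) = 58071035/4901608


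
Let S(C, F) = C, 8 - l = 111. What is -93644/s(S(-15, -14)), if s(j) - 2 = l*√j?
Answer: -187288/159139 - 9645332*I*√15/159139 ≈ -1.1769 - 234.74*I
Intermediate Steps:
l = -103 (l = 8 - 1*111 = 8 - 111 = -103)
s(j) = 2 - 103*√j
-93644/s(S(-15, -14)) = -93644/(2 - 103*I*√15)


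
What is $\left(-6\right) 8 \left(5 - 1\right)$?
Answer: $-192$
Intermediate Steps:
$\left(-6\right) 8 \left(5 - 1\right) = \left(-48\right) 4 = -192$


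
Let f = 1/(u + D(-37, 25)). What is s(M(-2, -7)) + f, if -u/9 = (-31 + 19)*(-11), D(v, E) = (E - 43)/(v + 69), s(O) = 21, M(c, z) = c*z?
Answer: 399341/19017 ≈ 20.999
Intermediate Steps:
D(v, E) = (-43 + E)/(69 + v)
u = -1188 (u = -9*(-31 + 19)*(-11) = -(-108)*(-11) = -9*132 = -1188)
f = -16/19017 (f = 1/(-1188 + (-43 + 25)/(69 - 37)) = 1/(-1188 - 18/32) = 1/(-1188 + (1/32)*(-18)) = 1/(-1188 - 9/16) = 1/(-19017/16) = -16/19017 ≈ -0.00084135)
s(M(-2, -7)) + f = 21 - 16/19017 = 399341/19017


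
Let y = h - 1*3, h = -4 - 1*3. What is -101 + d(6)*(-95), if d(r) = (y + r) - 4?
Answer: 659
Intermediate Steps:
h = -7 (h = -4 - 3 = -7)
y = -10 (y = -7 - 1*3 = -7 - 3 = -10)
d(r) = -14 + r (d(r) = (-10 + r) - 4 = -14 + r)
-101 + d(6)*(-95) = -101 + (-14 + 6)*(-95) = -101 - 8*(-95) = -101 + 760 = 659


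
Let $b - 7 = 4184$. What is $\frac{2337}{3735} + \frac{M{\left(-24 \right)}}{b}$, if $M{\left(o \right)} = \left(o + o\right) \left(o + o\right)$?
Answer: $\frac{2044423}{1739265} \approx 1.1755$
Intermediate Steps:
$b = 4191$ ($b = 7 + 4184 = 4191$)
$M{\left(o \right)} = 4 o^{2}$ ($M{\left(o \right)} = 2 o 2 o = 4 o^{2}$)
$\frac{2337}{3735} + \frac{M{\left(-24 \right)}}{b} = \frac{2337}{3735} + \frac{4 \left(-24\right)^{2}}{4191} = 2337 \cdot \frac{1}{3735} + 4 \cdot 576 \cdot \frac{1}{4191} = \frac{779}{1245} + 2304 \cdot \frac{1}{4191} = \frac{779}{1245} + \frac{768}{1397} = \frac{2044423}{1739265}$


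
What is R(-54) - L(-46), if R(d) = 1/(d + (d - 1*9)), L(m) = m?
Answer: 5381/117 ≈ 45.991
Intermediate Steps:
R(d) = 1/(-9 + 2*d) (R(d) = 1/(d + (d - 9)) = 1/(d + (-9 + d)) = 1/(-9 + 2*d))
R(-54) - L(-46) = 1/(-9 + 2*(-54)) - 1*(-46) = 1/(-9 - 108) + 46 = 1/(-117) + 46 = -1/117 + 46 = 5381/117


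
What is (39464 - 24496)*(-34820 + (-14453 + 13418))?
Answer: -536677640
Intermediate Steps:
(39464 - 24496)*(-34820 + (-14453 + 13418)) = 14968*(-34820 - 1035) = 14968*(-35855) = -536677640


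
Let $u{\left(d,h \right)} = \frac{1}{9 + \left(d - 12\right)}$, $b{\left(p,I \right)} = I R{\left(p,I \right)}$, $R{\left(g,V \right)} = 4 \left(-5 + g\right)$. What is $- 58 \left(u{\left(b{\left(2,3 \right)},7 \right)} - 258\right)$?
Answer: $\frac{583654}{39} \approx 14965.0$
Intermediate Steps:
$R{\left(g,V \right)} = -20 + 4 g$
$b{\left(p,I \right)} = I \left(-20 + 4 p\right)$
$u{\left(d,h \right)} = \frac{1}{-3 + d}$ ($u{\left(d,h \right)} = \frac{1}{9 + \left(-12 + d\right)} = \frac{1}{-3 + d}$)
$- 58 \left(u{\left(b{\left(2,3 \right)},7 \right)} - 258\right) = - 58 \left(\frac{1}{-3 + 4 \cdot 3 \left(-5 + 2\right)} - 258\right) = - 58 \left(\frac{1}{-3 + 4 \cdot 3 \left(-3\right)} - 258\right) = - 58 \left(\frac{1}{-3 - 36} - 258\right) = - 58 \left(\frac{1}{-39} - 258\right) = - 58 \left(- \frac{1}{39} - 258\right) = \left(-58\right) \left(- \frac{10063}{39}\right) = \frac{583654}{39}$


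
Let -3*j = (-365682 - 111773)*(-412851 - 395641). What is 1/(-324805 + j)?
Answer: -3/386019522275 ≈ -7.7716e-12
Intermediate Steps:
j = -386018547860/3 (j = -(-365682 - 111773)*(-412851 - 395641)/3 = -(-477455)*(-808492)/3 = -1/3*386018547860 = -386018547860/3 ≈ -1.2867e+11)
1/(-324805 + j) = 1/(-324805 - 386018547860/3) = 1/(-386019522275/3) = -3/386019522275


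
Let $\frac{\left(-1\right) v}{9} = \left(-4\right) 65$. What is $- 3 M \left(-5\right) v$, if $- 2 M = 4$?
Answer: $-70200$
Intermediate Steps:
$M = -2$ ($M = \left(- \frac{1}{2}\right) 4 = -2$)
$v = 2340$ ($v = - 9 \left(\left(-4\right) 65\right) = \left(-9\right) \left(-260\right) = 2340$)
$- 3 M \left(-5\right) v = \left(-3\right) \left(-2\right) \left(-5\right) 2340 = 6 \left(-5\right) 2340 = \left(-30\right) 2340 = -70200$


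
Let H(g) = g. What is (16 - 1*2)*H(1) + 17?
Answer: 31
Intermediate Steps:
(16 - 1*2)*H(1) + 17 = (16 - 1*2)*1 + 17 = (16 - 2)*1 + 17 = 14*1 + 17 = 14 + 17 = 31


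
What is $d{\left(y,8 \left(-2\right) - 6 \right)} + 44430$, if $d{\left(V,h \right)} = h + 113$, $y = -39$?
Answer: $44521$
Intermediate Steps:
$d{\left(V,h \right)} = 113 + h$
$d{\left(y,8 \left(-2\right) - 6 \right)} + 44430 = \left(113 + \left(8 \left(-2\right) - 6\right)\right) + 44430 = \left(113 - 22\right) + 44430 = 91 + 44430 = 44521$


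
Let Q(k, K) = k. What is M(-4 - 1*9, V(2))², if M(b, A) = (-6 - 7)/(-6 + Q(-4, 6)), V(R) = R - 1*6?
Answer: 169/100 ≈ 1.6900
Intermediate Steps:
V(R) = -6 + R (V(R) = R - 6 = -6 + R)
M(b, A) = 13/10 (M(b, A) = (-6 - 7)/(-6 - 4) = -13/(-10) = -13*(-⅒) = 13/10)
M(-4 - 1*9, V(2))² = (13/10)² = 169/100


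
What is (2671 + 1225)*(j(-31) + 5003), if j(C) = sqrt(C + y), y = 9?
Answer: 19491688 + 3896*I*sqrt(22) ≈ 1.9492e+7 + 18274.0*I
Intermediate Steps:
j(C) = sqrt(9 + C) (j(C) = sqrt(C + 9) = sqrt(9 + C))
(2671 + 1225)*(j(-31) + 5003) = (2671 + 1225)*(sqrt(9 - 31) + 5003) = 3896*(sqrt(-22) + 5003) = 3896*(I*sqrt(22) + 5003) = 3896*(5003 + I*sqrt(22)) = 19491688 + 3896*I*sqrt(22)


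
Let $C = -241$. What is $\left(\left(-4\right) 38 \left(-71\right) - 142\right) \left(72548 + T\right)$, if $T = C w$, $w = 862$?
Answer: $-1439816100$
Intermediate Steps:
$T = -207742$ ($T = \left(-241\right) 862 = -207742$)
$\left(\left(-4\right) 38 \left(-71\right) - 142\right) \left(72548 + T\right) = \left(\left(-4\right) 38 \left(-71\right) - 142\right) \left(72548 - 207742\right) = \left(\left(-152\right) \left(-71\right) - 142\right) \left(-135194\right) = \left(10792 - 142\right) \left(-135194\right) = 10650 \left(-135194\right) = -1439816100$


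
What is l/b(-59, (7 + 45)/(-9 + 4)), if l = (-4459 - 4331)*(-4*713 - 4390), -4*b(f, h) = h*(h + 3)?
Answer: -1591429500/481 ≈ -3.3086e+6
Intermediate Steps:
b(f, h) = -h*(3 + h)/4 (b(f, h) = -h*(h + 3)/4 = -h*(3 + h)/4)
l = 63657180 (l = -8790*(-2852 - 4390) = -8790*(-7242) = 63657180)
l/b(-59, (7 + 45)/(-9 + 4)) = 63657180/((-(7 + 45)/(-9 + 4)*(3 + (7 + 45)/(-9 + 4))/4)) = 63657180/((-52/(-5)*(3 + 52/(-5))/4)) = 63657180/((-52*(-⅕)*(3 + 52*(-⅕))/4)) = 63657180/((-¼*(-52/5)*(3 - 52/5))) = 63657180/((-¼*(-52/5)*(-37/5))) = 63657180/(-481/25) = 63657180*(-25/481) = -1591429500/481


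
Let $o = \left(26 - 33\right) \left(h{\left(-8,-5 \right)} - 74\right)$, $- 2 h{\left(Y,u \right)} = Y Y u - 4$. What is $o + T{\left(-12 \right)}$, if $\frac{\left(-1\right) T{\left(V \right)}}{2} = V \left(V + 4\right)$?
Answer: $-808$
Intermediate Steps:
$h{\left(Y,u \right)} = 2 - \frac{u Y^{2}}{2}$ ($h{\left(Y,u \right)} = - \frac{Y Y u - 4}{2} = - \frac{Y^{2} u - 4}{2} = - \frac{u Y^{2} - 4}{2} = - \frac{-4 + u Y^{2}}{2} = 2 - \frac{u Y^{2}}{2}$)
$T{\left(V \right)} = - 2 V \left(4 + V\right)$ ($T{\left(V \right)} = - 2 V \left(V + 4\right) = - 2 V \left(4 + V\right)$)
$o = -616$ ($o = \left(26 - 33\right) \left(\left(2 - - \frac{5 \left(-8\right)^{2}}{2}\right) - 74\right) = - 7 \left(\left(2 - \left(- \frac{5}{2}\right) 64\right) - 74\right) = - 7 \left(\left(2 + 160\right) - 74\right) = - 7 \left(162 - 74\right) = \left(-7\right) 88 = -616$)
$o + T{\left(-12 \right)} = -616 - - 24 \left(4 - 12\right) = -616 - \left(-24\right) \left(-8\right) = -616 - 192 = -808$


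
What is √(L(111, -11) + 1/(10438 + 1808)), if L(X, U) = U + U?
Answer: I*√3299207106/12246 ≈ 4.6904*I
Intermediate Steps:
L(X, U) = 2*U
√(L(111, -11) + 1/(10438 + 1808)) = √(2*(-11) + 1/(10438 + 1808)) = √(-22 + 1/12246) = √(-269411/12246) = I*√3299207106/12246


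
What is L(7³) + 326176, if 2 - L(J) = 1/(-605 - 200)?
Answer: 262573291/805 ≈ 3.2618e+5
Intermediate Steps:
L(J) = 1611/805 (L(J) = 2 - 1/(-605 - 200) = 2 - 1/(-805) = 2 - 1*(-1/805) = 2 + 1/805 = 1611/805)
L(7³) + 326176 = 1611/805 + 326176 = 262573291/805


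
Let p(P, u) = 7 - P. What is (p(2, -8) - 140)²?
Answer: 18225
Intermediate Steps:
(p(2, -8) - 140)² = ((7 - 1*2) - 140)² = ((7 - 2) - 140)² = (5 - 140)² = (-135)² = 18225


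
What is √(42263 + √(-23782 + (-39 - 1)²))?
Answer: √(42263 + I*√22182) ≈ 205.58 + 0.3622*I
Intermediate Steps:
√(42263 + √(-23782 + (-39 - 1)²)) = √(42263 + √(-23782 + (-40)²)) = √(42263 + √(-23782 + 1600)) = √(42263 + √(-22182)) = √(42263 + I*√22182)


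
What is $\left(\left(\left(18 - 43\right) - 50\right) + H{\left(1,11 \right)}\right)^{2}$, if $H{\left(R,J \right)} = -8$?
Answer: $6889$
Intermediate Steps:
$\left(\left(\left(18 - 43\right) - 50\right) + H{\left(1,11 \right)}\right)^{2} = \left(\left(\left(18 - 43\right) - 50\right) - 8\right)^{2} = \left(\left(-25 - 50\right) - 8\right)^{2} = \left(-75 - 8\right)^{2} = \left(-83\right)^{2} = 6889$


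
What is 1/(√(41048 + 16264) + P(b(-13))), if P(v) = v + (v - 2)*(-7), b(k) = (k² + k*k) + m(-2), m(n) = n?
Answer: -1001/1975346 - 3*√398/987673 ≈ -0.00056734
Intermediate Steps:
b(k) = -2 + 2*k² (b(k) = (k² + k*k) - 2 = (k² + k²) - 2 = 2*k² - 2 = -2 + 2*k²)
P(v) = 14 - 6*v (P(v) = v + (-2 + v)*(-7) = v + (14 - 7*v) = 14 - 6*v)
1/(√(41048 + 16264) + P(b(-13))) = 1/(√(41048 + 16264) + (14 - 6*(-2 + 2*(-13)²))) = 1/(√57312 + (14 - 6*(-2 + 2*169))) = 1/(12*√398 + (14 - 6*(-2 + 338))) = 1/(12*√398 + (14 - 6*336)) = 1/(12*√398 + (14 - 2016)) = 1/(12*√398 - 2002) = 1/(-2002 + 12*√398)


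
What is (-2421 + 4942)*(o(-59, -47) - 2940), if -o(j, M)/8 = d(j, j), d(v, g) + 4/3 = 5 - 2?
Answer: -22336060/3 ≈ -7.4454e+6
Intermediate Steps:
d(v, g) = 5/3 (d(v, g) = -4/3 + (5 - 2) = -4/3 + 3 = 5/3)
o(j, M) = -40/3 (o(j, M) = -8*5/3 = -40/3)
(-2421 + 4942)*(o(-59, -47) - 2940) = (-2421 + 4942)*(-40/3 - 2940) = 2521*(-8860/3) = -22336060/3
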